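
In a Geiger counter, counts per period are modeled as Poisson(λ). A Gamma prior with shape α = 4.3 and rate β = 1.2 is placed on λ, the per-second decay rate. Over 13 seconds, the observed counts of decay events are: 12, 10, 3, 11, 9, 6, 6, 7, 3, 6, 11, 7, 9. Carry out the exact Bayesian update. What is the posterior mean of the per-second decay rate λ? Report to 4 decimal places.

7.3451

With a Gamma(shape α, rate β) prior, the Poisson likelihood is conjugate: the posterior is Gamma(α + ΣXᵢ, β + n).
Sum of counts S = 100 over n = 13 seconds.
Posterior: Gamma(α+S, β+n) = Gamma(4.3+100, 1.2+13) = Gamma(104.3, 14.2).
Posterior mean = α/β = 104.3/14.2 = 7.3451.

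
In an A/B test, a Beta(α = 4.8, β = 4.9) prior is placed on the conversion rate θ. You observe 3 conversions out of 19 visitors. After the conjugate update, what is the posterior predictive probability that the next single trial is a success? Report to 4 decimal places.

The Beta prior is conjugate to a Binomial/Bernoulli likelihood; the update adds successes to α and failures to β.
Posterior: Beta(α+k, β+n−k) = Beta(4.8+3, 4.9+16) = Beta(7.8, 20.9).
For a single future Bernoulli trial, P(success | data) = α/(α+β) = 0.2718.

0.2718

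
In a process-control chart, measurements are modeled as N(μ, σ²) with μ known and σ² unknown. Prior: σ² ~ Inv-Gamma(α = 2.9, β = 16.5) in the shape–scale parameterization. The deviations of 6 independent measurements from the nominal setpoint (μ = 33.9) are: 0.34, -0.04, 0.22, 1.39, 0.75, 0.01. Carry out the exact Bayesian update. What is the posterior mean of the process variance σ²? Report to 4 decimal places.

With known mean μ and an Inverse-Gamma(α, β) prior on σ², the Normal likelihood is conjugate: posterior is Inv-Gamma(α + n/2, β + Σ(xᵢ−μ)²/2).
Σ(xᵢ−μ)² = (0.34)² + (-0.04)² + (0.22)² + (1.39)² + (0.75)² + (0.01)² = 2.6603.
Posterior: Inv-Gamma(2.9 + 6/2, 16.5 + 2.6603/2) = Inv-Gamma(5.90, 17.83015).
E[σ²|data] = β/(α−1) = 17.83015/4.90 = 3.6388.

3.6388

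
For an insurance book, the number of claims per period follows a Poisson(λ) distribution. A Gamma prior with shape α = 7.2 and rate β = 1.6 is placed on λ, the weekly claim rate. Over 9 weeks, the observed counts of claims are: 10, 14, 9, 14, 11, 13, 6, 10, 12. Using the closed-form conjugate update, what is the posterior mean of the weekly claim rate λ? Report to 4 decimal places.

10.0189

With a Gamma(shape α, rate β) prior, the Poisson likelihood is conjugate: the posterior is Gamma(α + ΣXᵢ, β + n).
Sum of counts S = 99 over n = 9 weeks.
Posterior: Gamma(α+S, β+n) = Gamma(7.2+99, 1.6+9) = Gamma(106.2, 10.6).
Posterior mean = α/β = 106.2/10.6 = 10.0189.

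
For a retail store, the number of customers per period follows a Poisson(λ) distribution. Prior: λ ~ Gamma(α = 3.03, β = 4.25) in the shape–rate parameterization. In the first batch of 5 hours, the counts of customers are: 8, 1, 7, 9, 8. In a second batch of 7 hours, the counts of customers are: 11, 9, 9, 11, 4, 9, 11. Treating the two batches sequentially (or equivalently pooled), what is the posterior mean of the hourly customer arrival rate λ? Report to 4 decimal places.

With a Gamma(shape α, rate β) prior, the Poisson likelihood is conjugate: the posterior is Gamma(α + ΣXᵢ, β + n).
Batch 1: sum of counts S = 33 over n = 5 hours.
After batch 1: Gamma(α+S, β+n) = Gamma(3.03+33, 4.25+5) = Gamma(36.03, 9.25).
Batch 2: sum of counts S = 64 over n = 7 hours.
After batch 2: Gamma(α+S, β+n) = Gamma(36.03+64, 9.25+7) = Gamma(100.03, 16.25).
Posterior mean = α/β = 100.03/16.25 = 6.1557.

6.1557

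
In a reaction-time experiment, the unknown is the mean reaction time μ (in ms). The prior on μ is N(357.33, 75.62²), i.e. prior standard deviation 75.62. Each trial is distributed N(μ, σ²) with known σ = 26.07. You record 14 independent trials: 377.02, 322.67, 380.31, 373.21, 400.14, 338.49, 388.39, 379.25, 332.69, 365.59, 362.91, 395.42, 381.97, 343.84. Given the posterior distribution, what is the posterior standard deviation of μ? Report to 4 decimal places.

For Normal data with known variance σ², a Normal(μ₀, σ₀²) prior on μ is conjugate. Posterior precision = 1/σ₀² + n/σ²; posterior mean is the precision-weighted average of μ₀ and x̄.
σ₀² = 75.62² = 5718.3844, σ² = 26.07² = 679.6449; σ² + n·σ₀² = 679.6449 + 14·5718.3844 = 80737.0265.
Posterior precision = 1/σ₀² + n/σ² = 1/5718.3844 + 14/679.6449 = (σ² + n·σ₀²)/(σ₀²σ²) = 80737.0265/(5718.3844·679.6449); posterior variance σₙ² = σ₀²σ²/(σ² + n·σ₀²) = 5718.3844·679.6449/80737.0265 = 48.137403.
Posterior SD = √σₙ² = √(5718.3844·679.6449/80737.0265) = 6.9381.

6.9381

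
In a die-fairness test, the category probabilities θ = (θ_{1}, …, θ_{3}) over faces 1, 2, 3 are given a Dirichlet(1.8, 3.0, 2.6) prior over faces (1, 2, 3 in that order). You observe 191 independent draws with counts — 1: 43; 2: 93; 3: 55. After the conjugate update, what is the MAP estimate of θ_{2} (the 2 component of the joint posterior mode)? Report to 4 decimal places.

The Dirichlet prior is conjugate to the Multinomial likelihood: each posterior αⱼ = prior αⱼ + observed count nⱼ.
Posterior concentration: (44.8, 96.0, 57.6), total = 198.4.
Joint mode component: (α_{2}−1)/(Σα−K) = 95.0/195.4 = 0.4862.

0.4862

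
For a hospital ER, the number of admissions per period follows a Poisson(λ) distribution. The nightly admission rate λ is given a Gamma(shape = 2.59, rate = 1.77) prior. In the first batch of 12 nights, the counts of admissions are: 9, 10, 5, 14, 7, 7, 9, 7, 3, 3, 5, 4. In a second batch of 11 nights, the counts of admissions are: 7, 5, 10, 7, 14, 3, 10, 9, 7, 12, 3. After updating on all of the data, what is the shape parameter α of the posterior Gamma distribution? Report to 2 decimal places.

With a Gamma(shape α, rate β) prior, the Poisson likelihood is conjugate: the posterior is Gamma(α + ΣXᵢ, β + n).
Batch 1: sum of counts S = 83 over n = 12 nights.
After batch 1: Gamma(α+S, β+n) = Gamma(2.59+83, 1.77+12) = Gamma(85.59, 13.77).
Batch 2: sum of counts S = 87 over n = 11 nights.
After batch 2: Gamma(α+S, β+n) = Gamma(85.59+87, 13.77+11) = Gamma(172.59, 24.77).
Posterior α = 172.59.

172.59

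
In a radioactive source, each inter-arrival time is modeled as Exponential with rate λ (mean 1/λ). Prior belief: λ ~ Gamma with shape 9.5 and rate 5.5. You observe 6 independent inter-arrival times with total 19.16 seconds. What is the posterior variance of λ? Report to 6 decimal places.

0.025489

With a Gamma(shape α, rate β) prior on the exponential rate λ, the posterior after n observations with total T = Σxᵢ is Gamma(α+n, β+T).
Posterior: Gamma(9.5+6, 5.5+19.16) = Gamma(15.5, 24.66).
Var = α/β² = 0.025489.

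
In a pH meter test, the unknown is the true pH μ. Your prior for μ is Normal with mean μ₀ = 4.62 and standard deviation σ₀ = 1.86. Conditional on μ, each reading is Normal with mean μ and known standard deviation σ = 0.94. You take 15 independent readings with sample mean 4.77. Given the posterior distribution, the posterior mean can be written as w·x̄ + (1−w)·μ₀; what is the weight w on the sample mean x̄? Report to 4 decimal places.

0.9833

For Normal data with known variance σ², a Normal(μ₀, σ₀²) prior on μ is conjugate. Posterior precision = 1/σ₀² + n/σ²; posterior mean is the precision-weighted average of μ₀ and x̄.
σ₀² = 1.86² = 3.4596, σ² = 0.94² = 0.8836. Prior precision 1/σ₀² = 1/3.4596; data precision n/σ² = 15/0.8836.
w = (n/σ²)/(1/σ₀² + n/σ²) = n·σ₀²/(σ² + n·σ₀²) = 15·3.4596/(0.8836 + 15·3.4596) = 51.894/52.7776 = 0.9833.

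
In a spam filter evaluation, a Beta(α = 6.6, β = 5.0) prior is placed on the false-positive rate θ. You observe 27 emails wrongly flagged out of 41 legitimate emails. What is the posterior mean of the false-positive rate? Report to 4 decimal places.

The Beta prior is conjugate to a Binomial/Bernoulli likelihood; the update adds successes to α and failures to β.
Posterior: Beta(α+k, β+n−k) = Beta(6.6+27, 5.0+14) = Beta(33.6, 19.0).
Posterior mean = α/(α+β) = 33.6/52.6 = 0.6388.

0.6388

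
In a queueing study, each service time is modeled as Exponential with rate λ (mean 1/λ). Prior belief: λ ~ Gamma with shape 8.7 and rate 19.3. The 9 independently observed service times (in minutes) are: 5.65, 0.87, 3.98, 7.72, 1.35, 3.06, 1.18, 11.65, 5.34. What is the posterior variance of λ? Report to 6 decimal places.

0.004900

With a Gamma(shape α, rate β) prior on the exponential rate λ, the posterior after n observations with total T = Σxᵢ is Gamma(α+n, β+T).
Sum of observations T = 40.80 minutes; n = 9.
Posterior: Gamma(8.7+9, 19.3+40.80) = Gamma(17.7, 60.10).
Var = α/β² = 0.004900.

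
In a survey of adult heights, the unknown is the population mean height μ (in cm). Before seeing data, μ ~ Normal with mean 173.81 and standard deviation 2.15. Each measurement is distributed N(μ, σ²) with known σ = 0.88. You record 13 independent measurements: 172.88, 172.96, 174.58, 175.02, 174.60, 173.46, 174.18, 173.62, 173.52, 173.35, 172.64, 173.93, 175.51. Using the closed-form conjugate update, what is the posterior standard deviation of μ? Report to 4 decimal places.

For Normal data with known variance σ², a Normal(μ₀, σ₀²) prior on μ is conjugate. Posterior precision = 1/σ₀² + n/σ²; posterior mean is the precision-weighted average of μ₀ and x̄.
σ₀² = 2.15² = 4.6225, σ² = 0.88² = 0.7744; σ² + n·σ₀² = 0.7744 + 13·4.6225 = 60.8669.
Posterior precision = 1/σ₀² + n/σ² = 1/4.6225 + 13/0.7744 = (σ² + n·σ₀²)/(σ₀²σ²) = 60.8669/(4.6225·0.7744); posterior variance σₙ² = σ₀²σ²/(σ² + n·σ₀²) = 4.6225·0.7744/60.8669 = 0.058811.
Posterior SD = √σₙ² = √(4.6225·0.7744/60.8669) = 0.2425.

0.2425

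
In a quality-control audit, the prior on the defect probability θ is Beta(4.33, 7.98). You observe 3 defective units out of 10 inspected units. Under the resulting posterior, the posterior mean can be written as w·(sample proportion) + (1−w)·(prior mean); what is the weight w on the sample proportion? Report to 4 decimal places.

0.4482

The Beta prior is conjugate to a Binomial/Bernoulli likelihood; the update adds successes to α and failures to β.
Posterior mean = (α₀+k)/(α₀+β₀+n) = [n/(α₀+β₀+n)]·(k/n) + [(α₀+β₀)/(α₀+β₀+n)]·α₀/(α₀+β₀), so only n and the prior enter the weight.
The weight on the data is w = n/(α₀+β₀+n) = 10/(4.33+7.98+10) = 10/22.31 = 0.4482.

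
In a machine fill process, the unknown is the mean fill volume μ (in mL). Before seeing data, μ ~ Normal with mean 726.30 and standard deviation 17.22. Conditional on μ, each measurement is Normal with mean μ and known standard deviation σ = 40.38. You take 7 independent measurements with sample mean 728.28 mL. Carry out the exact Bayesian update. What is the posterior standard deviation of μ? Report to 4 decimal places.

11.4217

For Normal data with known variance σ², a Normal(μ₀, σ₀²) prior on μ is conjugate. Posterior precision = 1/σ₀² + n/σ²; posterior mean is the precision-weighted average of μ₀ and x̄.
σ₀² = 17.22² = 296.5284, σ² = 40.38² = 1630.5444; σ² + n·σ₀² = 1630.5444 + 7·296.5284 = 3706.2432.
Posterior precision = 1/σ₀² + n/σ² = 1/296.5284 + 7/1630.5444 = (σ² + n·σ₀²)/(σ₀²σ²) = 3706.2432/(296.5284·1630.5444); posterior variance σₙ² = σ₀²σ²/(σ² + n·σ₀²) = 296.5284·1630.5444/3706.2432 = 130.456286.
Posterior SD = √σₙ² = √(296.5284·1630.5444/3706.2432) = 11.4217.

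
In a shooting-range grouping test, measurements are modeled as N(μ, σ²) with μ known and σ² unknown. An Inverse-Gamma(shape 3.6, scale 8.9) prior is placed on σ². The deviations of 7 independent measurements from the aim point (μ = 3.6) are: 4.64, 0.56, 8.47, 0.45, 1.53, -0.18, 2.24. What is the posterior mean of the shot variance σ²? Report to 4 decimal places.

With known mean μ and an Inverse-Gamma(α, β) prior on σ², the Normal likelihood is conjugate: posterior is Inv-Gamma(α + n/2, β + Σ(xᵢ−μ)²/2).
Σ(xᵢ−μ)² = (4.64)² + (0.56)² + (8.47)² + (0.45)² + (1.53)² + (-0.18)² + (2.24)² = 101.1775.
Posterior: Inv-Gamma(3.6 + 7/2, 8.9 + 101.1775/2) = Inv-Gamma(7.10, 59.48875).
E[σ²|data] = β/(α−1) = 59.48875/6.10 = 9.7523.

9.7523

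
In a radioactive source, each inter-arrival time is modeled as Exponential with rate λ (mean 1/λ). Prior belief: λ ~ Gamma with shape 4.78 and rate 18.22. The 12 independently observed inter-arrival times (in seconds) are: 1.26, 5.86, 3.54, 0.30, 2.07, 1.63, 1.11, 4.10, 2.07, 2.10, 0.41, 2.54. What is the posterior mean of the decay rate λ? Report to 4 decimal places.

With a Gamma(shape α, rate β) prior on the exponential rate λ, the posterior after n observations with total T = Σxᵢ is Gamma(α+n, β+T).
Sum of observations T = 26.99 seconds; n = 12.
Posterior: Gamma(4.78+12, 18.22+26.99) = Gamma(16.78, 45.21).
Posterior mean of λ = α/β = 16.78/45.21 = 0.3712.

0.3712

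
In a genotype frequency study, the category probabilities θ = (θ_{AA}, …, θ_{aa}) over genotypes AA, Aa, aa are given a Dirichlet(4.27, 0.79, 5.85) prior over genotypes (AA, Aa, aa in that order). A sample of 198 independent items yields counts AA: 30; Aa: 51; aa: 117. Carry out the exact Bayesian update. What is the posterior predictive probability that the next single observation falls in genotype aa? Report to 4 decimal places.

0.5881

The Dirichlet prior is conjugate to the Multinomial likelihood: each posterior αⱼ = prior αⱼ + observed count nⱼ.
Posterior concentration: (34.27, 51.79, 122.85), total = 208.91.
P(next = aa | data) = α_{aa}/Σα = 0.5881.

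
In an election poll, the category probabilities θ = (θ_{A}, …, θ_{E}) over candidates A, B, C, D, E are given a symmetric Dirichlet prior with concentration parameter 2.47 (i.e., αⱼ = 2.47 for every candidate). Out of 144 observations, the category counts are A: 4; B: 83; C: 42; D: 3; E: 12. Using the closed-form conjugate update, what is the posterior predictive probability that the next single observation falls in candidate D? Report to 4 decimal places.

0.0350

The Dirichlet prior is conjugate to the Multinomial likelihood: each posterior αⱼ = prior αⱼ + observed count nⱼ.
Posterior concentration: (6.47, 85.47, 44.47, 5.47, 14.47), total = 156.35.
P(next = D | data) = α_{D}/Σα = 0.0350.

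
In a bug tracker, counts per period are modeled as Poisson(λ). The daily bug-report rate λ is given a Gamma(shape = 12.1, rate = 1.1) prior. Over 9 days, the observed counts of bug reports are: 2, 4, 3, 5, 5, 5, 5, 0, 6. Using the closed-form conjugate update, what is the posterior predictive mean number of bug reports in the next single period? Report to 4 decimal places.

With a Gamma(shape α, rate β) prior, the Poisson likelihood is conjugate: the posterior is Gamma(α + ΣXᵢ, β + n).
Sum of counts S = 35 over n = 9 days.
Posterior: Gamma(α+S, β+n) = Gamma(12.1+35, 1.1+9) = Gamma(47.1, 10.1).
The predictive distribution for one future period is NegBinom with mean α/β = 4.6634.

4.6634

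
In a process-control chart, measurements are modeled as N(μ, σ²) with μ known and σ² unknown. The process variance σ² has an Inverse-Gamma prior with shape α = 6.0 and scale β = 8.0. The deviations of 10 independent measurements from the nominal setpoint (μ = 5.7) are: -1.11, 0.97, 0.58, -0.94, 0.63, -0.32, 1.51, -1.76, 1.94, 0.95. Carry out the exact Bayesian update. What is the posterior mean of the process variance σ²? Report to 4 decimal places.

1.4968

With known mean μ and an Inverse-Gamma(α, β) prior on σ², the Normal likelihood is conjugate: posterior is Inv-Gamma(α + n/2, β + Σ(xᵢ−μ)²/2).
Σ(xᵢ−μ)² = (-1.11)² + (0.97)² + (0.58)² + (-0.94)² + (0.63)² + (-0.32)² + (1.51)² + (-1.76)² + (1.94)² + (0.95)² = 13.9361.
Posterior: Inv-Gamma(6.0 + 10/2, 8.0 + 13.9361/2) = Inv-Gamma(11.00, 14.96805).
E[σ²|data] = β/(α−1) = 14.96805/10.00 = 1.4968.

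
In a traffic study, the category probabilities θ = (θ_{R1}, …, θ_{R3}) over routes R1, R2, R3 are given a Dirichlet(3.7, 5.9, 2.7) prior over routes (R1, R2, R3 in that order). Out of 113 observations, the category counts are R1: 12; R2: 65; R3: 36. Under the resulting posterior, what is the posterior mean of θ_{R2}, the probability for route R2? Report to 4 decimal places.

0.5658

The Dirichlet prior is conjugate to the Multinomial likelihood: each posterior αⱼ = prior αⱼ + observed count nⱼ.
Posterior concentration: (15.7, 70.9, 38.7), total = 125.3.
E[θ_{R2}|data] = α_{R2}/Σα = 70.9/125.3 = 0.5658.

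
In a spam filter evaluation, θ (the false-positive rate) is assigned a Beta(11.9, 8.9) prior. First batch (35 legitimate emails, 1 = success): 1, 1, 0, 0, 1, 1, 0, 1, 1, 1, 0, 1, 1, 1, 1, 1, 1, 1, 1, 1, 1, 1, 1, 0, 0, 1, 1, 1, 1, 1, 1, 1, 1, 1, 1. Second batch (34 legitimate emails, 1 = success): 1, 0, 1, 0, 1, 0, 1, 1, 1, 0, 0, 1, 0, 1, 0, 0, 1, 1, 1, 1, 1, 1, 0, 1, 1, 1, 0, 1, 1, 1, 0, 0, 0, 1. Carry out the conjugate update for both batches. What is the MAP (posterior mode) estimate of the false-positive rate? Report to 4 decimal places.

0.6936

The Beta prior is conjugate to a Binomial/Bernoulli likelihood; the update adds successes to α and failures to β.
After batch 1: Beta(11.9+29, 8.9+6) = Beta(40.9, 14.9).
After batch 2: Beta(40.9+21, 14.9+13) = Beta(61.9, 27.9).
Mode of Beta(a,b) for a,b>1 is (a−1)/(a+b−2) = 60.9/87.8 = 0.6936.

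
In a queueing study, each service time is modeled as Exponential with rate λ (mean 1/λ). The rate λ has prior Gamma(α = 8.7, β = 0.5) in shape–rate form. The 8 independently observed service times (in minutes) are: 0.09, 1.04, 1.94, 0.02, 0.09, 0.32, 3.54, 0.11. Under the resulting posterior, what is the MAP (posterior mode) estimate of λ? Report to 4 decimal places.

With a Gamma(shape α, rate β) prior on the exponential rate λ, the posterior after n observations with total T = Σxᵢ is Gamma(α+n, β+T).
Sum of observations T = 7.15 minutes; n = 8.
Posterior: Gamma(8.7+8, 0.5+7.15) = Gamma(16.7, 7.65).
Mode = (α−1)/β = 2.0523.

2.0523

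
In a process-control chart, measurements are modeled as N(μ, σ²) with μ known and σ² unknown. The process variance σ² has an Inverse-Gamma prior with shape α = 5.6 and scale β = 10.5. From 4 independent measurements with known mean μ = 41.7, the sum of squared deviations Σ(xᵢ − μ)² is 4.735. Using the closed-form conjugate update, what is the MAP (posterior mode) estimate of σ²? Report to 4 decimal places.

1.4962

With known mean μ and an Inverse-Gamma(α, β) prior on σ², the Normal likelihood is conjugate: posterior is Inv-Gamma(α + n/2, β + Σ(xᵢ−μ)²/2).
Posterior: Inv-Gamma(5.6 + 4/2, 10.5 + 4.735/2) = Inv-Gamma(7.60, 12.8675).
Mode = β/(α+1) = 12.8675/8.60 = 1.4962.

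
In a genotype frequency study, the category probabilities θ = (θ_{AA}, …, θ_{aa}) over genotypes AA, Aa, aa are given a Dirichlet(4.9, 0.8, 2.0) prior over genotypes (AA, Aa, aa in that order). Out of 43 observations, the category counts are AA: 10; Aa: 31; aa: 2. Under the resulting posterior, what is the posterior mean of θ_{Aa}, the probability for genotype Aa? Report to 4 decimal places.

The Dirichlet prior is conjugate to the Multinomial likelihood: each posterior αⱼ = prior αⱼ + observed count nⱼ.
Posterior concentration: (14.9, 31.8, 4.0), total = 50.7.
E[θ_{Aa}|data] = α_{Aa}/Σα = 31.8/50.7 = 0.6272.

0.6272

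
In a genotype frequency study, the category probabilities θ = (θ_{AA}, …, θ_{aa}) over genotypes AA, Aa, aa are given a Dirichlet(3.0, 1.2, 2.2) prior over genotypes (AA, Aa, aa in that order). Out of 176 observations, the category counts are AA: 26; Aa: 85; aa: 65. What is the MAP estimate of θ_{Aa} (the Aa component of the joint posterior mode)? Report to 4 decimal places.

0.4749

The Dirichlet prior is conjugate to the Multinomial likelihood: each posterior αⱼ = prior αⱼ + observed count nⱼ.
Posterior concentration: (29.0, 86.2, 67.2), total = 182.4.
Joint mode component: (α_{Aa}−1)/(Σα−K) = 85.2/179.4 = 0.4749.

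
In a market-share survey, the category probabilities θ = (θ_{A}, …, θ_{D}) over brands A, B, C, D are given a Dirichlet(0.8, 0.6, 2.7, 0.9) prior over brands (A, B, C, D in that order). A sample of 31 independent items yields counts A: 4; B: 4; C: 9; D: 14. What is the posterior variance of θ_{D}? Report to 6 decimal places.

0.006556

The Dirichlet prior is conjugate to the Multinomial likelihood: each posterior αⱼ = prior αⱼ + observed count nⱼ.
Posterior concentration: (4.8, 4.6, 11.7, 14.9), total = 36.0.
Var[θ_j] = α_j(Σα−α_j)/((Σα)²(Σα+1)) = 14.9·21.1/(36.0²·37.0) = 0.006556.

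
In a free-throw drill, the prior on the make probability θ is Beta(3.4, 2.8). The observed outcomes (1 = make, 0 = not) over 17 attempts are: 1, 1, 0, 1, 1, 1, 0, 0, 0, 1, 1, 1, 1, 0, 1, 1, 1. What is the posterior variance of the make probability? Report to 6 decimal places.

The Beta prior is conjugate to a Binomial/Bernoulli likelihood; the update adds successes to α and failures to β.
Posterior: Beta(α+k, β+n−k) = Beta(3.4+12, 2.8+5) = Beta(15.4, 7.8).
Var = αβ/((α+β)²(α+β+1)) = 15.4·7.8/(23.2²·24.2) = 0.009222.

0.009222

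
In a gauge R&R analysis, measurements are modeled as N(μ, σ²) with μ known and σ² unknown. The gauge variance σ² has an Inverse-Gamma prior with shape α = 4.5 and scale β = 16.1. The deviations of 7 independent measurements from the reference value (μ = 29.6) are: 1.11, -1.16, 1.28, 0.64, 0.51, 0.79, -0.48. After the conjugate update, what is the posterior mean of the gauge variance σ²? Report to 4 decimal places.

With known mean μ and an Inverse-Gamma(α, β) prior on σ², the Normal likelihood is conjugate: posterior is Inv-Gamma(α + n/2, β + Σ(xᵢ−μ)²/2).
Σ(xᵢ−μ)² = (1.11)² + (-1.16)² + (1.28)² + (0.64)² + (0.51)² + (0.79)² + (-0.48)² = 5.7403.
Posterior: Inv-Gamma(4.5 + 7/2, 16.1 + 5.7403/2) = Inv-Gamma(8.00, 18.97015).
E[σ²|data] = β/(α−1) = 18.97015/7.00 = 2.7100.

2.7100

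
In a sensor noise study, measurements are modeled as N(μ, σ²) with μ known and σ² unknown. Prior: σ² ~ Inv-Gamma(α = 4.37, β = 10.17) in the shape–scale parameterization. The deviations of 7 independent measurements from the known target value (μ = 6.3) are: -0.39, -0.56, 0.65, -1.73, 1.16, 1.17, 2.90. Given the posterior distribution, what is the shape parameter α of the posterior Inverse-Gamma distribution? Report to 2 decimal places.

With known mean μ and an Inverse-Gamma(α, β) prior on σ², the Normal likelihood is conjugate: posterior is Inv-Gamma(α + n/2, β + Σ(xᵢ−μ)²/2).
Σ(xᵢ−μ)² = (-0.39)² + (-0.56)² + (0.65)² + (-1.73)² + (1.16)² + (1.17)² + (2.90)² = 15.0056.
Posterior: Inv-Gamma(4.37 + 7/2, 10.17 + 15.0056/2) = Inv-Gamma(7.87, 17.67280).
Posterior α = 7.87.

7.87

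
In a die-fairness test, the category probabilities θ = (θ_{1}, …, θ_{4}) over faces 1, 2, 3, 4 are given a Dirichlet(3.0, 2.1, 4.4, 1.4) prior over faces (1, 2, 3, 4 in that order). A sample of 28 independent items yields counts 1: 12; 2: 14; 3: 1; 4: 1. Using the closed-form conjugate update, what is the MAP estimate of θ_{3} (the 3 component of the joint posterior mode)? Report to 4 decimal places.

The Dirichlet prior is conjugate to the Multinomial likelihood: each posterior αⱼ = prior αⱼ + observed count nⱼ.
Posterior concentration: (15.0, 16.1, 5.4, 2.4), total = 38.9.
Joint mode component: (α_{3}−1)/(Σα−K) = 4.4/34.9 = 0.1261.

0.1261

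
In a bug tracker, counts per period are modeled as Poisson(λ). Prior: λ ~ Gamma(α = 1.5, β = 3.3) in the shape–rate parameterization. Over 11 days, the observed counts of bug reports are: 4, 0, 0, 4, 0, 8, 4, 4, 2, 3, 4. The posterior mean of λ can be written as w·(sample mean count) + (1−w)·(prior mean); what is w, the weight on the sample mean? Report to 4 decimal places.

With a Gamma(shape α, rate β) prior, the Poisson likelihood is conjugate: the posterior is Gamma(α + ΣXᵢ, β + n).
Posterior mean = (α₀+S)/(β₀+n) = [n/(β₀+n)]·(S/n) + [β₀/(β₀+n)]·(α₀/β₀), so only n and β₀ enter the weight.
Weight on data w = n/(β₀+n) = 11/(3.3+11) = 11/14.3 = 0.7692.

0.7692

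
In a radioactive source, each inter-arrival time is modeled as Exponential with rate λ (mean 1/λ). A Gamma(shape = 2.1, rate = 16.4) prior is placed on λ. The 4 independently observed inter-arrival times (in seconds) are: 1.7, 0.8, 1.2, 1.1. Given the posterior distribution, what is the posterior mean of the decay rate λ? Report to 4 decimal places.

0.2877

With a Gamma(shape α, rate β) prior on the exponential rate λ, the posterior after n observations with total T = Σxᵢ is Gamma(α+n, β+T).
Sum of observations T = 4.8 seconds; n = 4.
Posterior: Gamma(2.1+4, 16.4+4.8) = Gamma(6.1, 21.2).
Posterior mean of λ = α/β = 6.1/21.2 = 0.2877.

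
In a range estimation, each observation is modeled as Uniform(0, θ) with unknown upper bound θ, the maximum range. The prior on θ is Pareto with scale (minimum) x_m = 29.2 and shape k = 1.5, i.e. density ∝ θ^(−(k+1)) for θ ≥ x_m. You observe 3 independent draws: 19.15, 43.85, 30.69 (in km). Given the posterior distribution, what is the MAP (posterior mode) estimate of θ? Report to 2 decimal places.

43.85

A Pareto(scale x_m, shape k) prior on the upper bound θ of Uniform(0, θ) is conjugate: posterior is Pareto(max(x_m, max xᵢ), k + n).
Sample maximum = 43.85; prior scale x_m = 29.2 → posterior scale = max = 43.85.
Posterior shape = 1.5 + 3 = 4.5.
The Pareto density is decreasing on [x_m, ∞), so the mode is x_m = 43.85.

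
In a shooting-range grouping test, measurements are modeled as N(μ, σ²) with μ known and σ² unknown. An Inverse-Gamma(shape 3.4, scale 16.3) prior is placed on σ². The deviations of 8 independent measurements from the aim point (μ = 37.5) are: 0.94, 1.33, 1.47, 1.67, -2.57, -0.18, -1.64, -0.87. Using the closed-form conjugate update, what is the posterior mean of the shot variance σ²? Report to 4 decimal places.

3.9286

With known mean μ and an Inverse-Gamma(α, β) prior on σ², the Normal likelihood is conjugate: posterior is Inv-Gamma(α + n/2, β + Σ(xᵢ−μ)²/2).
Σ(xᵢ−μ)² = (0.94)² + (1.33)² + (1.47)² + (1.67)² + (-2.57)² + (-0.18)² + (-1.64)² + (-0.87)² = 17.6861.
Posterior: Inv-Gamma(3.4 + 8/2, 16.3 + 17.6861/2) = Inv-Gamma(7.40, 25.14305).
E[σ²|data] = β/(α−1) = 25.14305/6.40 = 3.9286.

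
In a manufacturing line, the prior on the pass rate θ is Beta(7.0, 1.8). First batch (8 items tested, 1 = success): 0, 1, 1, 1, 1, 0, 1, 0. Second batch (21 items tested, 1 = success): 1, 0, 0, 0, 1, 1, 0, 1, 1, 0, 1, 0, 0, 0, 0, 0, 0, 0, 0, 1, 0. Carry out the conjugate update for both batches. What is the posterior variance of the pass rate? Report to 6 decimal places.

The Beta prior is conjugate to a Binomial/Bernoulli likelihood; the update adds successes to α and failures to β.
After batch 1: Beta(7.0+5, 1.8+3) = Beta(12.0, 4.8).
After batch 2: Beta(12.0+7, 4.8+14) = Beta(19.0, 18.8).
Var = αβ/((α+β)²(α+β+1)) = 19.0·18.8/(37.8²·38.8) = 0.006443.

0.006443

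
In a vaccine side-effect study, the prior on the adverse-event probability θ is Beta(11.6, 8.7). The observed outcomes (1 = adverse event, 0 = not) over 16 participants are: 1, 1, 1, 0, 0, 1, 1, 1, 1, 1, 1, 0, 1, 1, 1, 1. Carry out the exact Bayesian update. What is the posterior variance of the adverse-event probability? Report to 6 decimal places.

The Beta prior is conjugate to a Binomial/Bernoulli likelihood; the update adds successes to α and failures to β.
Posterior: Beta(α+k, β+n−k) = Beta(11.6+13, 8.7+3) = Beta(24.6, 11.7).
Var = αβ/((α+β)²(α+β+1)) = 24.6·11.7/(36.3²·37.3) = 0.005856.

0.005856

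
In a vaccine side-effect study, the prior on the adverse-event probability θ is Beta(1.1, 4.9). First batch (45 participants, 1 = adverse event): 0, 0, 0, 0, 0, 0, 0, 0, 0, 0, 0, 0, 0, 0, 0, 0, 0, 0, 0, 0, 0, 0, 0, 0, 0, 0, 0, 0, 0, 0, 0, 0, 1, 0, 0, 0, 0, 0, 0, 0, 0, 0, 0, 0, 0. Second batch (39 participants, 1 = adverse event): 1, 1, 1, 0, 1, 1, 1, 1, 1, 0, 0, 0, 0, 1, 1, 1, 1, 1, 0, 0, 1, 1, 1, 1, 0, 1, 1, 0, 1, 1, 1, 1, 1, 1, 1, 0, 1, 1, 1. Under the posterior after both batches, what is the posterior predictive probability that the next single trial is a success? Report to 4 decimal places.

The Beta prior is conjugate to a Binomial/Bernoulli likelihood; the update adds successes to α and failures to β.
After batch 1: Beta(1.1+1, 4.9+44) = Beta(2.1, 48.9).
After batch 2: Beta(2.1+29, 48.9+10) = Beta(31.1, 58.9).
For a single future Bernoulli trial, P(success | data) = α/(α+β) = 0.3456.

0.3456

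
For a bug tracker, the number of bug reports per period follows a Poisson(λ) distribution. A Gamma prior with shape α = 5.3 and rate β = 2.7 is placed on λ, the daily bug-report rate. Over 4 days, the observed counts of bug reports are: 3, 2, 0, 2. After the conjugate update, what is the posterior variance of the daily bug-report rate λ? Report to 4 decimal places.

0.2740

With a Gamma(shape α, rate β) prior, the Poisson likelihood is conjugate: the posterior is Gamma(α + ΣXᵢ, β + n).
Sum of counts S = 7 over n = 4 days.
Posterior: Gamma(α+S, β+n) = Gamma(5.3+7, 2.7+4) = Gamma(12.3, 6.7).
Var = α/β² = 12.3/6.7² = 0.2740.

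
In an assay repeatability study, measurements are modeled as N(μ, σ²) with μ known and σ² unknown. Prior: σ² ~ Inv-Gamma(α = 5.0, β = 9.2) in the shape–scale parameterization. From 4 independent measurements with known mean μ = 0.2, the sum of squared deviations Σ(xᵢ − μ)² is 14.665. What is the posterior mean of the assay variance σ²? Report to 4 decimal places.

2.7554

With known mean μ and an Inverse-Gamma(α, β) prior on σ², the Normal likelihood is conjugate: posterior is Inv-Gamma(α + n/2, β + Σ(xᵢ−μ)²/2).
Posterior: Inv-Gamma(5.0 + 4/2, 9.2 + 14.665/2) = Inv-Gamma(7.00, 16.5325).
E[σ²|data] = β/(α−1) = 16.5325/6.00 = 2.7554.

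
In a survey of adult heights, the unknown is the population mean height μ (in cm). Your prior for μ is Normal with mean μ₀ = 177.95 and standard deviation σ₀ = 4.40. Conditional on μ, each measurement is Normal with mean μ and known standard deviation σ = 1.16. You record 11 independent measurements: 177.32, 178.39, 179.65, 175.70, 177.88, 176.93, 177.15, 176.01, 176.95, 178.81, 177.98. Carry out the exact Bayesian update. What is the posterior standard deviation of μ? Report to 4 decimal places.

For Normal data with known variance σ², a Normal(μ₀, σ₀²) prior on μ is conjugate. Posterior precision = 1/σ₀² + n/σ²; posterior mean is the precision-weighted average of μ₀ and x̄.
σ₀² = 4.40² = 19.36, σ² = 1.16² = 1.3456; σ² + n·σ₀² = 1.3456 + 11·19.36 = 214.3056.
Posterior precision = 1/σ₀² + n/σ² = 1/19.36 + 11/1.3456 = (σ² + n·σ₀²)/(σ₀²σ²) = 214.3056/(19.36·1.3456); posterior variance σₙ² = σ₀²σ²/(σ² + n·σ₀²) = 19.36·1.3456/214.3056 = 0.121559.
Posterior SD = √σₙ² = √(19.36·1.3456/214.3056) = 0.3487.

0.3487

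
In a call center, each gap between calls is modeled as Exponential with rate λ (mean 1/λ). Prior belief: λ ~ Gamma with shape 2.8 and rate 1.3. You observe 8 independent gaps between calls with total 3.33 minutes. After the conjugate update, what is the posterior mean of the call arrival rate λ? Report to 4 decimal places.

With a Gamma(shape α, rate β) prior on the exponential rate λ, the posterior after n observations with total T = Σxᵢ is Gamma(α+n, β+T).
Posterior: Gamma(2.8+8, 1.3+3.33) = Gamma(10.8, 4.63).
Posterior mean of λ = α/β = 10.8/4.63 = 2.3326.

2.3326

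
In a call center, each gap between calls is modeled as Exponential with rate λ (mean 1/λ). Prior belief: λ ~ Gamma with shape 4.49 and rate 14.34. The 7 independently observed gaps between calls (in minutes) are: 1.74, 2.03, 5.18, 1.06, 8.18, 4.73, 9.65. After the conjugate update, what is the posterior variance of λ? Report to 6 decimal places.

With a Gamma(shape α, rate β) prior on the exponential rate λ, the posterior after n observations with total T = Σxᵢ is Gamma(α+n, β+T).
Sum of observations T = 32.57 minutes; n = 7.
Posterior: Gamma(4.49+7, 14.34+32.57) = Gamma(11.49, 46.91).
Var = α/β² = 0.005221.

0.005221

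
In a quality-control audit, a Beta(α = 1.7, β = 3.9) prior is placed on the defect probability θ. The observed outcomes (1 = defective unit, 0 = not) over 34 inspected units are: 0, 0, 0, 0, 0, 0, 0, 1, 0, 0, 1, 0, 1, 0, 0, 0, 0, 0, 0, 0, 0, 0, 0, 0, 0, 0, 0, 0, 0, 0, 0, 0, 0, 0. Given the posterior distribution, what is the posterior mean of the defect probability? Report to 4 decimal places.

0.1187

The Beta prior is conjugate to a Binomial/Bernoulli likelihood; the update adds successes to α and failures to β.
Posterior: Beta(α+k, β+n−k) = Beta(1.7+3, 3.9+31) = Beta(4.7, 34.9).
Posterior mean = α/(α+β) = 4.7/39.6 = 0.1187.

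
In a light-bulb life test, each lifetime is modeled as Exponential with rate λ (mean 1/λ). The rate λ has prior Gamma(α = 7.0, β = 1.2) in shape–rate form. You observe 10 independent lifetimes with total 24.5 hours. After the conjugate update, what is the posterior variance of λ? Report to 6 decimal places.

With a Gamma(shape α, rate β) prior on the exponential rate λ, the posterior after n observations with total T = Σxᵢ is Gamma(α+n, β+T).
Posterior: Gamma(7.0+10, 1.2+24.5) = Gamma(17.0, 25.7).
Var = α/β² = 0.025738.

0.025738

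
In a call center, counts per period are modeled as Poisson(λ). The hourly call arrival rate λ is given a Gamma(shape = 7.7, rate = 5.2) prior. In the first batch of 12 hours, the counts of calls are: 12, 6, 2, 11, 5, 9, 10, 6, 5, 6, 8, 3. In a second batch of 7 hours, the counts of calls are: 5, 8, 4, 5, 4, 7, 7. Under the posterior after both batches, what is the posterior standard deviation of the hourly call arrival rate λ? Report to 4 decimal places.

With a Gamma(shape α, rate β) prior, the Poisson likelihood is conjugate: the posterior is Gamma(α + ΣXᵢ, β + n).
Batch 1: sum of counts S = 83 over n = 12 hours.
After batch 1: Gamma(α+S, β+n) = Gamma(7.7+83, 5.2+12) = Gamma(90.7, 17.2).
Batch 2: sum of counts S = 40 over n = 7 hours.
After batch 2: Gamma(α+S, β+n) = Gamma(90.7+40, 17.2+7) = Gamma(130.7, 24.2).
SD = √α/β = √130.7/24.2 = 0.4724.

0.4724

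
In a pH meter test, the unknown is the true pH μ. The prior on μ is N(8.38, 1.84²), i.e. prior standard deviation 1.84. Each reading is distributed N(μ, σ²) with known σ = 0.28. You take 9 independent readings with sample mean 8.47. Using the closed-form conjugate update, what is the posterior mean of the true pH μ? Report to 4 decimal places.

8.4698

For Normal data with known variance σ², a Normal(μ₀, σ₀²) prior on μ is conjugate. Posterior precision = 1/σ₀² + n/σ²; posterior mean is the precision-weighted average of μ₀ and x̄.
n·x̄ = 9·8.47 = 76.23.
σ₀² = 1.84² = 3.3856, σ² = 0.28² = 0.0784; σ² + n·σ₀² = 0.0784 + 9·3.3856 = 30.5488.
Posterior mean = (μ₀/σ₀² + n·x̄/σ²)/(1/σ₀² + n/σ²) = (σ²·μ₀ + σ₀²·n·x̄)/(σ² + n·σ₀²) = (0.0784·8.38 + 3.3856·76.23)/30.5488 = 258.74128/30.5488 = 8.4698.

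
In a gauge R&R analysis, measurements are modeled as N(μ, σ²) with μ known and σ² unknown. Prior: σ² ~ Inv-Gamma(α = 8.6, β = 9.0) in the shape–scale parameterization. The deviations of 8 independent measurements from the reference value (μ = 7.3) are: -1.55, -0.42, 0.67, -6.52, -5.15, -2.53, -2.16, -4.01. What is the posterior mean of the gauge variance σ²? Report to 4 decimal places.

5.0520

With known mean μ and an Inverse-Gamma(α, β) prior on σ², the Normal likelihood is conjugate: posterior is Inv-Gamma(α + n/2, β + Σ(xᵢ−μ)²/2).
Σ(xᵢ−μ)² = (-1.55)² + (-0.42)² + (0.67)² + (-6.52)² + (-5.15)² + (-2.53)² + (-2.16)² + (-4.01)² = 99.2073.
Posterior: Inv-Gamma(8.6 + 8/2, 9.0 + 99.2073/2) = Inv-Gamma(12.60, 58.60365).
E[σ²|data] = β/(α−1) = 58.60365/11.60 = 5.0520.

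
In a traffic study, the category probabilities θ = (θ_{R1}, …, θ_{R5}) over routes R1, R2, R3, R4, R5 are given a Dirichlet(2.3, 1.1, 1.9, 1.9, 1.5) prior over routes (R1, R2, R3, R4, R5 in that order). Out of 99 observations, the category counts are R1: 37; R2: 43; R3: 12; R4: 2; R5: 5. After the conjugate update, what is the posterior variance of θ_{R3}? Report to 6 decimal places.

0.001034

The Dirichlet prior is conjugate to the Multinomial likelihood: each posterior αⱼ = prior αⱼ + observed count nⱼ.
Posterior concentration: (39.3, 44.1, 13.9, 3.9, 6.5), total = 107.7.
Var[θ_j] = α_j(Σα−α_j)/((Σα)²(Σα+1)) = 13.9·93.8/(107.7²·108.7) = 0.001034.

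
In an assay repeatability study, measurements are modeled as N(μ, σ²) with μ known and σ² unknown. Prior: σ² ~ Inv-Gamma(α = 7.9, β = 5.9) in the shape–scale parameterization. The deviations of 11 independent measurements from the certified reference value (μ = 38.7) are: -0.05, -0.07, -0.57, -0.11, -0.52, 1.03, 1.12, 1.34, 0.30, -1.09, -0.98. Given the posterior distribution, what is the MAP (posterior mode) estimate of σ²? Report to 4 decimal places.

0.6515

With known mean μ and an Inverse-Gamma(α, β) prior on σ², the Normal likelihood is conjugate: posterior is Inv-Gamma(α + n/2, β + Σ(xᵢ−μ)²/2).
Σ(xᵢ−μ)² = (-0.05)² + (-0.07)² + (-0.57)² + (-0.11)² + (-0.52)² + (1.03)² + (1.12)² + (1.34)² + (0.30)² + (-1.09)² + (-0.98)² = 6.9642.
Posterior: Inv-Gamma(7.9 + 11/2, 5.9 + 6.9642/2) = Inv-Gamma(13.40, 9.38210).
Mode = β/(α+1) = 9.38210/14.40 = 0.6515.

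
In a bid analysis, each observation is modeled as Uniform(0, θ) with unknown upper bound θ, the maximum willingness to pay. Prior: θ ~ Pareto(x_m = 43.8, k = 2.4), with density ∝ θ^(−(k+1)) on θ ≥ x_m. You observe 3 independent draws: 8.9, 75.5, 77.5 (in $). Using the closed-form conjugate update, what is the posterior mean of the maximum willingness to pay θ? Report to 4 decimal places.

A Pareto(scale x_m, shape k) prior on the upper bound θ of Uniform(0, θ) is conjugate: posterior is Pareto(max(x_m, max xᵢ), k + n).
Sample maximum = 77.5; prior scale x_m = 43.8 → posterior scale = max = 77.5.
Posterior shape = 2.4 + 3 = 5.4.
E[θ|data] = k·x_m/(k−1) = 5.4·77.5/4.4 = 95.1136.

95.1136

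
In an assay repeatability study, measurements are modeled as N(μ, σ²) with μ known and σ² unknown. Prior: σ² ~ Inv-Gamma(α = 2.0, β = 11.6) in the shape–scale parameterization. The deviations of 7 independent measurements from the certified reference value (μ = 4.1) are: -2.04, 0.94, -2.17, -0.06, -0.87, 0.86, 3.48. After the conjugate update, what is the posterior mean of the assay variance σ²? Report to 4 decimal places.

5.1738

With known mean μ and an Inverse-Gamma(α, β) prior on σ², the Normal likelihood is conjugate: posterior is Inv-Gamma(α + n/2, β + Σ(xᵢ−μ)²/2).
Σ(xᵢ−μ)² = (-2.04)² + (0.94)² + (-2.17)² + (-0.06)² + (-0.87)² + (0.86)² + (3.48)² = 23.3646.
Posterior: Inv-Gamma(2.0 + 7/2, 11.6 + 23.3646/2) = Inv-Gamma(5.50, 23.28230).
E[σ²|data] = β/(α−1) = 23.28230/4.50 = 5.1738.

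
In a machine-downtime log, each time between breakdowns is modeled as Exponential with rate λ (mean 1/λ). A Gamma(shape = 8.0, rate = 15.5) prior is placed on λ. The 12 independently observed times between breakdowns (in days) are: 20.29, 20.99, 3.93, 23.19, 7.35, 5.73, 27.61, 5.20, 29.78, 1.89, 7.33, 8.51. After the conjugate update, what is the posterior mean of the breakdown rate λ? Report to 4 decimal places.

0.1128

With a Gamma(shape α, rate β) prior on the exponential rate λ, the posterior after n observations with total T = Σxᵢ is Gamma(α+n, β+T).
Sum of observations T = 161.80 days; n = 12.
Posterior: Gamma(8.0+12, 15.5+161.80) = Gamma(20.0, 177.30).
Posterior mean of λ = α/β = 20.0/177.30 = 0.1128.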